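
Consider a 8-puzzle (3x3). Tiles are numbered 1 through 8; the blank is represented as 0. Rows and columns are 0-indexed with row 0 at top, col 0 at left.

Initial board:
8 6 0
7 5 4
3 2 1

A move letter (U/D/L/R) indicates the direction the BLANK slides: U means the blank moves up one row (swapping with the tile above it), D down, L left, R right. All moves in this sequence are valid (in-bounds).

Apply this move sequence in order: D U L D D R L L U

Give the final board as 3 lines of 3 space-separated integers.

After move 1 (D):
8 6 4
7 5 0
3 2 1

After move 2 (U):
8 6 0
7 5 4
3 2 1

After move 3 (L):
8 0 6
7 5 4
3 2 1

After move 4 (D):
8 5 6
7 0 4
3 2 1

After move 5 (D):
8 5 6
7 2 4
3 0 1

After move 6 (R):
8 5 6
7 2 4
3 1 0

After move 7 (L):
8 5 6
7 2 4
3 0 1

After move 8 (L):
8 5 6
7 2 4
0 3 1

After move 9 (U):
8 5 6
0 2 4
7 3 1

Answer: 8 5 6
0 2 4
7 3 1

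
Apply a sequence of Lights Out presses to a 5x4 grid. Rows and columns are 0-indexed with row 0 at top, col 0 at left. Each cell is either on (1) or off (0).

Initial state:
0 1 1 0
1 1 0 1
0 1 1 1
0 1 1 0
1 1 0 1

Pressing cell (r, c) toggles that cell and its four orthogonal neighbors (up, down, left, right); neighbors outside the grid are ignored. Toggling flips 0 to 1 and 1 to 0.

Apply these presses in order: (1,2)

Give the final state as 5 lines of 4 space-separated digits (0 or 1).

After press 1 at (1,2):
0 1 0 0
1 0 1 0
0 1 0 1
0 1 1 0
1 1 0 1

Answer: 0 1 0 0
1 0 1 0
0 1 0 1
0 1 1 0
1 1 0 1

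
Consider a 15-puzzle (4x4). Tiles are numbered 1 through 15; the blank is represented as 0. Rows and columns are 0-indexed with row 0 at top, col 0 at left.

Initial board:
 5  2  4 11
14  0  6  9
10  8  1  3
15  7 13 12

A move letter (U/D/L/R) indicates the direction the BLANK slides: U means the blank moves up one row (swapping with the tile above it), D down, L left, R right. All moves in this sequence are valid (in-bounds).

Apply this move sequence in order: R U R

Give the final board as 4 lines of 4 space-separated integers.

Answer:  5  2 11  0
14  6  4  9
10  8  1  3
15  7 13 12

Derivation:
After move 1 (R):
 5  2  4 11
14  6  0  9
10  8  1  3
15  7 13 12

After move 2 (U):
 5  2  0 11
14  6  4  9
10  8  1  3
15  7 13 12

After move 3 (R):
 5  2 11  0
14  6  4  9
10  8  1  3
15  7 13 12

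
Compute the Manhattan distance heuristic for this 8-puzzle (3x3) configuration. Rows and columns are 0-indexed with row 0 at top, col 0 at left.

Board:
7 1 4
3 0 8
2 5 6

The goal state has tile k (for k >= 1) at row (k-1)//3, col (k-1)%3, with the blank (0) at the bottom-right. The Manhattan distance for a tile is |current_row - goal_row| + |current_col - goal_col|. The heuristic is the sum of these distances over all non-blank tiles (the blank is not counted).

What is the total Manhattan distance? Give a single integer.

Answer: 16

Derivation:
Tile 7: at (0,0), goal (2,0), distance |0-2|+|0-0| = 2
Tile 1: at (0,1), goal (0,0), distance |0-0|+|1-0| = 1
Tile 4: at (0,2), goal (1,0), distance |0-1|+|2-0| = 3
Tile 3: at (1,0), goal (0,2), distance |1-0|+|0-2| = 3
Tile 8: at (1,2), goal (2,1), distance |1-2|+|2-1| = 2
Tile 2: at (2,0), goal (0,1), distance |2-0|+|0-1| = 3
Tile 5: at (2,1), goal (1,1), distance |2-1|+|1-1| = 1
Tile 6: at (2,2), goal (1,2), distance |2-1|+|2-2| = 1
Sum: 2 + 1 + 3 + 3 + 2 + 3 + 1 + 1 = 16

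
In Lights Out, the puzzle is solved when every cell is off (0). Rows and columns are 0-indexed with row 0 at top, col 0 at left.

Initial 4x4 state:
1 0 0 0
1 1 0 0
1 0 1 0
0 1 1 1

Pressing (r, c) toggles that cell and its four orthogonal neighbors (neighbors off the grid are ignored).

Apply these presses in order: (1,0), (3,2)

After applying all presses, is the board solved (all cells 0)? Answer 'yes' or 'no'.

After press 1 at (1,0):
0 0 0 0
0 0 0 0
0 0 1 0
0 1 1 1

After press 2 at (3,2):
0 0 0 0
0 0 0 0
0 0 0 0
0 0 0 0

Lights still on: 0

Answer: yes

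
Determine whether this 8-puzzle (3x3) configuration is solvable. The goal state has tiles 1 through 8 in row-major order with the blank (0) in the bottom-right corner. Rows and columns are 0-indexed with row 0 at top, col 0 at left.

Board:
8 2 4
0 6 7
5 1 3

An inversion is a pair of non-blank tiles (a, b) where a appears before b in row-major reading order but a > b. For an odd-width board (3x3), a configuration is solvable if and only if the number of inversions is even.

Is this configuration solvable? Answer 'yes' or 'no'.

Answer: yes

Derivation:
Inversions (pairs i<j in row-major order where tile[i] > tile[j] > 0): 18
18 is even, so the puzzle is solvable.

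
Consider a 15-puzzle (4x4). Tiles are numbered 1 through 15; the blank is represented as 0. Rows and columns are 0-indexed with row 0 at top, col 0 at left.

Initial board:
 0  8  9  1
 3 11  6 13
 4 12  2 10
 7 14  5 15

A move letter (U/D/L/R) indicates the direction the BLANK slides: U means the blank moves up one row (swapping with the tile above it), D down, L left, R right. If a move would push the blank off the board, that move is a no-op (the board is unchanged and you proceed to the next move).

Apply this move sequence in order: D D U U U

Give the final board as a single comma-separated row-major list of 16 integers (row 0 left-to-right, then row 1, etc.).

After move 1 (D):
 3  8  9  1
 0 11  6 13
 4 12  2 10
 7 14  5 15

After move 2 (D):
 3  8  9  1
 4 11  6 13
 0 12  2 10
 7 14  5 15

After move 3 (U):
 3  8  9  1
 0 11  6 13
 4 12  2 10
 7 14  5 15

After move 4 (U):
 0  8  9  1
 3 11  6 13
 4 12  2 10
 7 14  5 15

After move 5 (U):
 0  8  9  1
 3 11  6 13
 4 12  2 10
 7 14  5 15

Answer: 0, 8, 9, 1, 3, 11, 6, 13, 4, 12, 2, 10, 7, 14, 5, 15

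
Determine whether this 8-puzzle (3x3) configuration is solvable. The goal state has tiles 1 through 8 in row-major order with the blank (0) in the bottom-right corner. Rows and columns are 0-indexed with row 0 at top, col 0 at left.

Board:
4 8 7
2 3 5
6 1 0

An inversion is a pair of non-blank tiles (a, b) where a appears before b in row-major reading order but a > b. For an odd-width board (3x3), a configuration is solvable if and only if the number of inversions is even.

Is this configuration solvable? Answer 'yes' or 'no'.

Answer: yes

Derivation:
Inversions (pairs i<j in row-major order where tile[i] > tile[j] > 0): 18
18 is even, so the puzzle is solvable.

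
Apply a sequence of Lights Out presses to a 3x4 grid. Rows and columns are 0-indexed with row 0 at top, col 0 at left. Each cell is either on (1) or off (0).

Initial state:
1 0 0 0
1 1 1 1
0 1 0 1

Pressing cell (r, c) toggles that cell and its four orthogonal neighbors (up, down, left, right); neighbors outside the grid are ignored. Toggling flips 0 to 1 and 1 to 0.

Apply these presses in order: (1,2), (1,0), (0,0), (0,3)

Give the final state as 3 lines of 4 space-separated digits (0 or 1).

Answer: 1 1 0 1
1 1 0 1
1 1 1 1

Derivation:
After press 1 at (1,2):
1 0 1 0
1 0 0 0
0 1 1 1

After press 2 at (1,0):
0 0 1 0
0 1 0 0
1 1 1 1

After press 3 at (0,0):
1 1 1 0
1 1 0 0
1 1 1 1

After press 4 at (0,3):
1 1 0 1
1 1 0 1
1 1 1 1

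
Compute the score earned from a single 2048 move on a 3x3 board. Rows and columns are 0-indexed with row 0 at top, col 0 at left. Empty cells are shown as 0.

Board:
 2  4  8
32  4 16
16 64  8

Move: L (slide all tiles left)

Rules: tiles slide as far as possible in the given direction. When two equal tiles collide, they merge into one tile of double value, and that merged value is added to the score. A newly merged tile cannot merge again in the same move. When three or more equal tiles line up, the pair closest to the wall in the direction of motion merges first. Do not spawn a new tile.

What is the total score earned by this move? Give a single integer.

Answer: 0

Derivation:
Slide left:
row 0: [2, 4, 8] -> [2, 4, 8]  score +0 (running 0)
row 1: [32, 4, 16] -> [32, 4, 16]  score +0 (running 0)
row 2: [16, 64, 8] -> [16, 64, 8]  score +0 (running 0)
Board after move:
 2  4  8
32  4 16
16 64  8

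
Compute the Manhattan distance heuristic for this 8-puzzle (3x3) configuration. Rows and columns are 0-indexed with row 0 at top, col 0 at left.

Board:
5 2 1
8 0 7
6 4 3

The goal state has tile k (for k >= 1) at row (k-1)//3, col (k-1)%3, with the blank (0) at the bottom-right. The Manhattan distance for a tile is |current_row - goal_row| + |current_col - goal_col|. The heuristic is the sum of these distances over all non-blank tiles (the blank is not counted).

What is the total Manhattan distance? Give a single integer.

Tile 5: (0,0)->(1,1) = 2
Tile 2: (0,1)->(0,1) = 0
Tile 1: (0,2)->(0,0) = 2
Tile 8: (1,0)->(2,1) = 2
Tile 7: (1,2)->(2,0) = 3
Tile 6: (2,0)->(1,2) = 3
Tile 4: (2,1)->(1,0) = 2
Tile 3: (2,2)->(0,2) = 2
Sum: 2 + 0 + 2 + 2 + 3 + 3 + 2 + 2 = 16

Answer: 16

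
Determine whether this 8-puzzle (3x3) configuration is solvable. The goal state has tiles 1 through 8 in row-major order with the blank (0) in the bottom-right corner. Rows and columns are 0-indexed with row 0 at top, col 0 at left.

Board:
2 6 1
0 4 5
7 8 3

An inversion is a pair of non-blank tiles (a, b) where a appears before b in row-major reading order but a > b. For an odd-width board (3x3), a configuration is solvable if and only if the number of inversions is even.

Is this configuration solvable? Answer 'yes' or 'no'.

Inversions (pairs i<j in row-major order where tile[i] > tile[j] > 0): 9
9 is odd, so the puzzle is not solvable.

Answer: no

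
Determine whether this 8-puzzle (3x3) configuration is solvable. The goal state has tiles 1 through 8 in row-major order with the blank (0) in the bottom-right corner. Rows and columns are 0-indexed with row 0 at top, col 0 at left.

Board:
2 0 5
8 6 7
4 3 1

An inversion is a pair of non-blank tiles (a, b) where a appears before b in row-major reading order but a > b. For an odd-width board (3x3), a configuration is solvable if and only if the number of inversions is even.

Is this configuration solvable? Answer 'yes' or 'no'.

Answer: yes

Derivation:
Inversions (pairs i<j in row-major order where tile[i] > tile[j] > 0): 18
18 is even, so the puzzle is solvable.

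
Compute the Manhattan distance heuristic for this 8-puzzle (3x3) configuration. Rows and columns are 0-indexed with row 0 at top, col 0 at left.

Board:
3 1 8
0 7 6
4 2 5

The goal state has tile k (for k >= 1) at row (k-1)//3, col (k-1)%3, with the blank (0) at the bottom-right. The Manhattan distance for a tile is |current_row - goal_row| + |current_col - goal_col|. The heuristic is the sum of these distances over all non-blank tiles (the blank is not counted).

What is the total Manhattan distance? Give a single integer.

Answer: 13

Derivation:
Tile 3: at (0,0), goal (0,2), distance |0-0|+|0-2| = 2
Tile 1: at (0,1), goal (0,0), distance |0-0|+|1-0| = 1
Tile 8: at (0,2), goal (2,1), distance |0-2|+|2-1| = 3
Tile 7: at (1,1), goal (2,0), distance |1-2|+|1-0| = 2
Tile 6: at (1,2), goal (1,2), distance |1-1|+|2-2| = 0
Tile 4: at (2,0), goal (1,0), distance |2-1|+|0-0| = 1
Tile 2: at (2,1), goal (0,1), distance |2-0|+|1-1| = 2
Tile 5: at (2,2), goal (1,1), distance |2-1|+|2-1| = 2
Sum: 2 + 1 + 3 + 2 + 0 + 1 + 2 + 2 = 13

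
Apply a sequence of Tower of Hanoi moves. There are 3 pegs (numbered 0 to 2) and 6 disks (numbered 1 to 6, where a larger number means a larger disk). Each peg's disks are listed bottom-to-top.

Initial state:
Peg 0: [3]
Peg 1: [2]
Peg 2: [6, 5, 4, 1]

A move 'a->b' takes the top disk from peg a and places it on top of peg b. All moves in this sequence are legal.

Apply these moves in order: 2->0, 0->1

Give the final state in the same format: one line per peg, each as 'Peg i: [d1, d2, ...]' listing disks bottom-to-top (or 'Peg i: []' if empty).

Answer: Peg 0: [3]
Peg 1: [2, 1]
Peg 2: [6, 5, 4]

Derivation:
After move 1 (2->0):
Peg 0: [3, 1]
Peg 1: [2]
Peg 2: [6, 5, 4]

After move 2 (0->1):
Peg 0: [3]
Peg 1: [2, 1]
Peg 2: [6, 5, 4]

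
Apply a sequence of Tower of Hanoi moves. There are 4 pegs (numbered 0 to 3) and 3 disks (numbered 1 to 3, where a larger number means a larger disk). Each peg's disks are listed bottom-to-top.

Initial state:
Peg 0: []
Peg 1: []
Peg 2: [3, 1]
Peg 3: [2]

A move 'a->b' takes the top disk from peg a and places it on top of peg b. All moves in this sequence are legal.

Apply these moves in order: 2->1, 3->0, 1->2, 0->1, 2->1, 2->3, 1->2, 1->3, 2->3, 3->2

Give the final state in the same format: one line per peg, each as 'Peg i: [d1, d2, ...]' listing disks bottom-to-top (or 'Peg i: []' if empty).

After move 1 (2->1):
Peg 0: []
Peg 1: [1]
Peg 2: [3]
Peg 3: [2]

After move 2 (3->0):
Peg 0: [2]
Peg 1: [1]
Peg 2: [3]
Peg 3: []

After move 3 (1->2):
Peg 0: [2]
Peg 1: []
Peg 2: [3, 1]
Peg 3: []

After move 4 (0->1):
Peg 0: []
Peg 1: [2]
Peg 2: [3, 1]
Peg 3: []

After move 5 (2->1):
Peg 0: []
Peg 1: [2, 1]
Peg 2: [3]
Peg 3: []

After move 6 (2->3):
Peg 0: []
Peg 1: [2, 1]
Peg 2: []
Peg 3: [3]

After move 7 (1->2):
Peg 0: []
Peg 1: [2]
Peg 2: [1]
Peg 3: [3]

After move 8 (1->3):
Peg 0: []
Peg 1: []
Peg 2: [1]
Peg 3: [3, 2]

After move 9 (2->3):
Peg 0: []
Peg 1: []
Peg 2: []
Peg 3: [3, 2, 1]

After move 10 (3->2):
Peg 0: []
Peg 1: []
Peg 2: [1]
Peg 3: [3, 2]

Answer: Peg 0: []
Peg 1: []
Peg 2: [1]
Peg 3: [3, 2]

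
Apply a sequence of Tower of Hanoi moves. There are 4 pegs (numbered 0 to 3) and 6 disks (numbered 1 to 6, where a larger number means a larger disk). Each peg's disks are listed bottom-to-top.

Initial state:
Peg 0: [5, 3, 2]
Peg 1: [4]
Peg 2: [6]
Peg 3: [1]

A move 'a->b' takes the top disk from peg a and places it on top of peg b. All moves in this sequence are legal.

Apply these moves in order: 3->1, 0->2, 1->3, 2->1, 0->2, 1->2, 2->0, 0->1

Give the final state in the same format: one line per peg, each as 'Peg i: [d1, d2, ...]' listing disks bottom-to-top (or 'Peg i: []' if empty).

After move 1 (3->1):
Peg 0: [5, 3, 2]
Peg 1: [4, 1]
Peg 2: [6]
Peg 3: []

After move 2 (0->2):
Peg 0: [5, 3]
Peg 1: [4, 1]
Peg 2: [6, 2]
Peg 3: []

After move 3 (1->3):
Peg 0: [5, 3]
Peg 1: [4]
Peg 2: [6, 2]
Peg 3: [1]

After move 4 (2->1):
Peg 0: [5, 3]
Peg 1: [4, 2]
Peg 2: [6]
Peg 3: [1]

After move 5 (0->2):
Peg 0: [5]
Peg 1: [4, 2]
Peg 2: [6, 3]
Peg 3: [1]

After move 6 (1->2):
Peg 0: [5]
Peg 1: [4]
Peg 2: [6, 3, 2]
Peg 3: [1]

After move 7 (2->0):
Peg 0: [5, 2]
Peg 1: [4]
Peg 2: [6, 3]
Peg 3: [1]

After move 8 (0->1):
Peg 0: [5]
Peg 1: [4, 2]
Peg 2: [6, 3]
Peg 3: [1]

Answer: Peg 0: [5]
Peg 1: [4, 2]
Peg 2: [6, 3]
Peg 3: [1]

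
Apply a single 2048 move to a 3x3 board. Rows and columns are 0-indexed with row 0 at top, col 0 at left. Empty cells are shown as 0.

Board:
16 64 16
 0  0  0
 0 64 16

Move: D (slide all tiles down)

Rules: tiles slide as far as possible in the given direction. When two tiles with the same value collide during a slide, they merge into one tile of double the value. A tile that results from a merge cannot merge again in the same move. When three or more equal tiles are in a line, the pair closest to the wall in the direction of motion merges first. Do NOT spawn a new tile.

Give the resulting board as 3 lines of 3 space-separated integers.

Answer:   0   0   0
  0   0   0
 16 128  32

Derivation:
Slide down:
col 0: [16, 0, 0] -> [0, 0, 16]
col 1: [64, 0, 64] -> [0, 0, 128]
col 2: [16, 0, 16] -> [0, 0, 32]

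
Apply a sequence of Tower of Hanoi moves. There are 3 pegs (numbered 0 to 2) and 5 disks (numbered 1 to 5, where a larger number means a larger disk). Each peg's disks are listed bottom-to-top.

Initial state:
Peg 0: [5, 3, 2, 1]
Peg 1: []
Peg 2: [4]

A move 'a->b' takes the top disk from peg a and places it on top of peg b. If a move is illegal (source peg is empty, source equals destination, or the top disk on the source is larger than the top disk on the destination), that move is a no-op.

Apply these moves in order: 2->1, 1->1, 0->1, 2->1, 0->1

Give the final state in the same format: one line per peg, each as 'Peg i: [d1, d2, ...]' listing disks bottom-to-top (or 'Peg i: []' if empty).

After move 1 (2->1):
Peg 0: [5, 3, 2, 1]
Peg 1: [4]
Peg 2: []

After move 2 (1->1):
Peg 0: [5, 3, 2, 1]
Peg 1: [4]
Peg 2: []

After move 3 (0->1):
Peg 0: [5, 3, 2]
Peg 1: [4, 1]
Peg 2: []

After move 4 (2->1):
Peg 0: [5, 3, 2]
Peg 1: [4, 1]
Peg 2: []

After move 5 (0->1):
Peg 0: [5, 3, 2]
Peg 1: [4, 1]
Peg 2: []

Answer: Peg 0: [5, 3, 2]
Peg 1: [4, 1]
Peg 2: []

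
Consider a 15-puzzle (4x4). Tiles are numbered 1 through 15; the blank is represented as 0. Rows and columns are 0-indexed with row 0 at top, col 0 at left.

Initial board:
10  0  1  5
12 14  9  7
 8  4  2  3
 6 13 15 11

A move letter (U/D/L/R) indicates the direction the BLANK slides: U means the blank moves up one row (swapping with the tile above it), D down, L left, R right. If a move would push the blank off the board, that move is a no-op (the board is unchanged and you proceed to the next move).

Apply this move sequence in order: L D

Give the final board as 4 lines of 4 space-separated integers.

After move 1 (L):
 0 10  1  5
12 14  9  7
 8  4  2  3
 6 13 15 11

After move 2 (D):
12 10  1  5
 0 14  9  7
 8  4  2  3
 6 13 15 11

Answer: 12 10  1  5
 0 14  9  7
 8  4  2  3
 6 13 15 11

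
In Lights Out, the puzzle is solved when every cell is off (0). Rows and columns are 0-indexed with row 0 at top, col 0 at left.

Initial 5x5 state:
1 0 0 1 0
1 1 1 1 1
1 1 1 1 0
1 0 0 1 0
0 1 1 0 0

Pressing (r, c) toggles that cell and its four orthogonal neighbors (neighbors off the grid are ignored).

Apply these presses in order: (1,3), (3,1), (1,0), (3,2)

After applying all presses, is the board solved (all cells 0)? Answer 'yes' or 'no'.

After press 1 at (1,3):
1 0 0 0 0
1 1 0 0 0
1 1 1 0 0
1 0 0 1 0
0 1 1 0 0

After press 2 at (3,1):
1 0 0 0 0
1 1 0 0 0
1 0 1 0 0
0 1 1 1 0
0 0 1 0 0

After press 3 at (1,0):
0 0 0 0 0
0 0 0 0 0
0 0 1 0 0
0 1 1 1 0
0 0 1 0 0

After press 4 at (3,2):
0 0 0 0 0
0 0 0 0 0
0 0 0 0 0
0 0 0 0 0
0 0 0 0 0

Lights still on: 0

Answer: yes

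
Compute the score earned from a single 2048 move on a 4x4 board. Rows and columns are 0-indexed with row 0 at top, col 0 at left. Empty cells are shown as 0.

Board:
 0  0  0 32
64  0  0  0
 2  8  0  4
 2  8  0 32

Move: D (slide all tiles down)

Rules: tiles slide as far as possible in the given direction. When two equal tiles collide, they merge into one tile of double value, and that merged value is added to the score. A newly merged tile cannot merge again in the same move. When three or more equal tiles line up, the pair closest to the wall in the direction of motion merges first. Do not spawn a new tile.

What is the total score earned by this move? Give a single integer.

Answer: 20

Derivation:
Slide down:
col 0: [0, 64, 2, 2] -> [0, 0, 64, 4]  score +4 (running 4)
col 1: [0, 0, 8, 8] -> [0, 0, 0, 16]  score +16 (running 20)
col 2: [0, 0, 0, 0] -> [0, 0, 0, 0]  score +0 (running 20)
col 3: [32, 0, 4, 32] -> [0, 32, 4, 32]  score +0 (running 20)
Board after move:
 0  0  0  0
 0  0  0 32
64  0  0  4
 4 16  0 32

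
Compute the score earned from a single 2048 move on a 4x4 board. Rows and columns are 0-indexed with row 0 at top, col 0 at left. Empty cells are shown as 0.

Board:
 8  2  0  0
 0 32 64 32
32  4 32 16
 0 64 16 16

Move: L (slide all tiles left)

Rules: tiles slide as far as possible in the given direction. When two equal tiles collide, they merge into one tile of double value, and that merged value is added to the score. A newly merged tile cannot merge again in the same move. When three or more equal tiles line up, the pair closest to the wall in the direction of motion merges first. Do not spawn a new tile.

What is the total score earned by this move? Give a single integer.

Answer: 32

Derivation:
Slide left:
row 0: [8, 2, 0, 0] -> [8, 2, 0, 0]  score +0 (running 0)
row 1: [0, 32, 64, 32] -> [32, 64, 32, 0]  score +0 (running 0)
row 2: [32, 4, 32, 16] -> [32, 4, 32, 16]  score +0 (running 0)
row 3: [0, 64, 16, 16] -> [64, 32, 0, 0]  score +32 (running 32)
Board after move:
 8  2  0  0
32 64 32  0
32  4 32 16
64 32  0  0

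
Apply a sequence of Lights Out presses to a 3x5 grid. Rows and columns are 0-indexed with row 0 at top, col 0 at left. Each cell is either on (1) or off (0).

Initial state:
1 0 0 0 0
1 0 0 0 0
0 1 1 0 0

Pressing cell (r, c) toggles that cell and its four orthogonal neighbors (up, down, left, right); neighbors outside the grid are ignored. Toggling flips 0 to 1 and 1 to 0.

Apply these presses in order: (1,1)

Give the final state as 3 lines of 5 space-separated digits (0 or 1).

Answer: 1 1 0 0 0
0 1 1 0 0
0 0 1 0 0

Derivation:
After press 1 at (1,1):
1 1 0 0 0
0 1 1 0 0
0 0 1 0 0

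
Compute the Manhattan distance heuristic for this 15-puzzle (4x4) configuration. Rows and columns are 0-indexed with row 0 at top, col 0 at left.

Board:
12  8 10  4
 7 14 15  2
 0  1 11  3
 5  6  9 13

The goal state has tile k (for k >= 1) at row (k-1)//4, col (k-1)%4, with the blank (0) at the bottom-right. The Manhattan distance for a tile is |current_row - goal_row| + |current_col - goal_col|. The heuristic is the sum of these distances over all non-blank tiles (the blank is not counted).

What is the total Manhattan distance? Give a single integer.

Answer: 36

Derivation:
Tile 12: at (0,0), goal (2,3), distance |0-2|+|0-3| = 5
Tile 8: at (0,1), goal (1,3), distance |0-1|+|1-3| = 3
Tile 10: at (0,2), goal (2,1), distance |0-2|+|2-1| = 3
Tile 4: at (0,3), goal (0,3), distance |0-0|+|3-3| = 0
Tile 7: at (1,0), goal (1,2), distance |1-1|+|0-2| = 2
Tile 14: at (1,1), goal (3,1), distance |1-3|+|1-1| = 2
Tile 15: at (1,2), goal (3,2), distance |1-3|+|2-2| = 2
Tile 2: at (1,3), goal (0,1), distance |1-0|+|3-1| = 3
Tile 1: at (2,1), goal (0,0), distance |2-0|+|1-0| = 3
Tile 11: at (2,2), goal (2,2), distance |2-2|+|2-2| = 0
Tile 3: at (2,3), goal (0,2), distance |2-0|+|3-2| = 3
Tile 5: at (3,0), goal (1,0), distance |3-1|+|0-0| = 2
Tile 6: at (3,1), goal (1,1), distance |3-1|+|1-1| = 2
Tile 9: at (3,2), goal (2,0), distance |3-2|+|2-0| = 3
Tile 13: at (3,3), goal (3,0), distance |3-3|+|3-0| = 3
Sum: 5 + 3 + 3 + 0 + 2 + 2 + 2 + 3 + 3 + 0 + 3 + 2 + 2 + 3 + 3 = 36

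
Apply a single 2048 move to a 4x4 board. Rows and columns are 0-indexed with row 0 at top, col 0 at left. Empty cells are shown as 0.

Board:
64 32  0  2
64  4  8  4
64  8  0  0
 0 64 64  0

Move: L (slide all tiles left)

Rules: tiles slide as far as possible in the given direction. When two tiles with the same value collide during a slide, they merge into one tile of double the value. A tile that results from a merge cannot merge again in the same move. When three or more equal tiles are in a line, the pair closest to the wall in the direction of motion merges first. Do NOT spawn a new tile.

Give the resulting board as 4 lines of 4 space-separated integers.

Slide left:
row 0: [64, 32, 0, 2] -> [64, 32, 2, 0]
row 1: [64, 4, 8, 4] -> [64, 4, 8, 4]
row 2: [64, 8, 0, 0] -> [64, 8, 0, 0]
row 3: [0, 64, 64, 0] -> [128, 0, 0, 0]

Answer:  64  32   2   0
 64   4   8   4
 64   8   0   0
128   0   0   0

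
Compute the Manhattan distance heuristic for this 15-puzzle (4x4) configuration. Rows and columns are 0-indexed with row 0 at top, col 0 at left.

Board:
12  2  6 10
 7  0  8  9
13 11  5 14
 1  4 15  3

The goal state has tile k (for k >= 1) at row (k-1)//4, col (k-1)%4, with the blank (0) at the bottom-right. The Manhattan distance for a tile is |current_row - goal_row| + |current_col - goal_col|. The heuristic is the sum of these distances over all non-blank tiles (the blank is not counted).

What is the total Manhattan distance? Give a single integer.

Answer: 38

Derivation:
Tile 12: at (0,0), goal (2,3), distance |0-2|+|0-3| = 5
Tile 2: at (0,1), goal (0,1), distance |0-0|+|1-1| = 0
Tile 6: at (0,2), goal (1,1), distance |0-1|+|2-1| = 2
Tile 10: at (0,3), goal (2,1), distance |0-2|+|3-1| = 4
Tile 7: at (1,0), goal (1,2), distance |1-1|+|0-2| = 2
Tile 8: at (1,2), goal (1,3), distance |1-1|+|2-3| = 1
Tile 9: at (1,3), goal (2,0), distance |1-2|+|3-0| = 4
Tile 13: at (2,0), goal (3,0), distance |2-3|+|0-0| = 1
Tile 11: at (2,1), goal (2,2), distance |2-2|+|1-2| = 1
Tile 5: at (2,2), goal (1,0), distance |2-1|+|2-0| = 3
Tile 14: at (2,3), goal (3,1), distance |2-3|+|3-1| = 3
Tile 1: at (3,0), goal (0,0), distance |3-0|+|0-0| = 3
Tile 4: at (3,1), goal (0,3), distance |3-0|+|1-3| = 5
Tile 15: at (3,2), goal (3,2), distance |3-3|+|2-2| = 0
Tile 3: at (3,3), goal (0,2), distance |3-0|+|3-2| = 4
Sum: 5 + 0 + 2 + 4 + 2 + 1 + 4 + 1 + 1 + 3 + 3 + 3 + 5 + 0 + 4 = 38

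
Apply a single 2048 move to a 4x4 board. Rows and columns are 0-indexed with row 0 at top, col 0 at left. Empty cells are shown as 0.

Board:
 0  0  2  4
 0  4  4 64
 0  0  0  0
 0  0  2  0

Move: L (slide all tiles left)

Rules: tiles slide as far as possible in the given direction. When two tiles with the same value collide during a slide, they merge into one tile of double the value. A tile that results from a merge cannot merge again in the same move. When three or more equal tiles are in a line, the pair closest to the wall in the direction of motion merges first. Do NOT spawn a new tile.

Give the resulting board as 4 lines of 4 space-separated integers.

Answer:  2  4  0  0
 8 64  0  0
 0  0  0  0
 2  0  0  0

Derivation:
Slide left:
row 0: [0, 0, 2, 4] -> [2, 4, 0, 0]
row 1: [0, 4, 4, 64] -> [8, 64, 0, 0]
row 2: [0, 0, 0, 0] -> [0, 0, 0, 0]
row 3: [0, 0, 2, 0] -> [2, 0, 0, 0]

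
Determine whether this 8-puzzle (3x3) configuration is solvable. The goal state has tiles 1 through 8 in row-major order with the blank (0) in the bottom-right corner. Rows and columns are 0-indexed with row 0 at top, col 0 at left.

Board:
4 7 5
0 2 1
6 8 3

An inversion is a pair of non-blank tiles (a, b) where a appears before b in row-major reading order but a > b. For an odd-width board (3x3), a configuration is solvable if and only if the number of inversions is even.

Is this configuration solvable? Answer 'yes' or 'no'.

Answer: yes

Derivation:
Inversions (pairs i<j in row-major order where tile[i] > tile[j] > 0): 14
14 is even, so the puzzle is solvable.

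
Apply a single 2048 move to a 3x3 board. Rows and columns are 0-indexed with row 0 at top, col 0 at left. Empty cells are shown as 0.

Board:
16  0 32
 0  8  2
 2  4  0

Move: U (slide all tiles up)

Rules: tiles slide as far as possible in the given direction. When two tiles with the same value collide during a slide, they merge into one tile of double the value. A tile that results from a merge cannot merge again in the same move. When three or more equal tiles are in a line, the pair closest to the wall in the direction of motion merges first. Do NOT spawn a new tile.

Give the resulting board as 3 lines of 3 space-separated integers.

Slide up:
col 0: [16, 0, 2] -> [16, 2, 0]
col 1: [0, 8, 4] -> [8, 4, 0]
col 2: [32, 2, 0] -> [32, 2, 0]

Answer: 16  8 32
 2  4  2
 0  0  0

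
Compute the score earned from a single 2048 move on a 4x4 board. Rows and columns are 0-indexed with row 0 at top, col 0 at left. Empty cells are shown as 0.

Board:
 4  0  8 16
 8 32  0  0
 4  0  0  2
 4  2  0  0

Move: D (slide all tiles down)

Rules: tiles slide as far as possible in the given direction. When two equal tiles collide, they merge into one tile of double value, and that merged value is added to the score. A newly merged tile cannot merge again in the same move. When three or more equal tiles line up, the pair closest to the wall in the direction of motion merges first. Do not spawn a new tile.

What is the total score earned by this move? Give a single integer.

Answer: 8

Derivation:
Slide down:
col 0: [4, 8, 4, 4] -> [0, 4, 8, 8]  score +8 (running 8)
col 1: [0, 32, 0, 2] -> [0, 0, 32, 2]  score +0 (running 8)
col 2: [8, 0, 0, 0] -> [0, 0, 0, 8]  score +0 (running 8)
col 3: [16, 0, 2, 0] -> [0, 0, 16, 2]  score +0 (running 8)
Board after move:
 0  0  0  0
 4  0  0  0
 8 32  0 16
 8  2  8  2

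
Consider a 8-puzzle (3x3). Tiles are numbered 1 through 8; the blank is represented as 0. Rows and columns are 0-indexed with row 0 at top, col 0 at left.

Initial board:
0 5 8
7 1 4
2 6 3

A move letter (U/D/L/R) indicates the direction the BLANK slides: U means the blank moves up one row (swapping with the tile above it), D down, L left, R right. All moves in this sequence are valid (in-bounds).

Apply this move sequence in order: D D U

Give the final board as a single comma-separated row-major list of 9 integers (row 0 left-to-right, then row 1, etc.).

After move 1 (D):
7 5 8
0 1 4
2 6 3

After move 2 (D):
7 5 8
2 1 4
0 6 3

After move 3 (U):
7 5 8
0 1 4
2 6 3

Answer: 7, 5, 8, 0, 1, 4, 2, 6, 3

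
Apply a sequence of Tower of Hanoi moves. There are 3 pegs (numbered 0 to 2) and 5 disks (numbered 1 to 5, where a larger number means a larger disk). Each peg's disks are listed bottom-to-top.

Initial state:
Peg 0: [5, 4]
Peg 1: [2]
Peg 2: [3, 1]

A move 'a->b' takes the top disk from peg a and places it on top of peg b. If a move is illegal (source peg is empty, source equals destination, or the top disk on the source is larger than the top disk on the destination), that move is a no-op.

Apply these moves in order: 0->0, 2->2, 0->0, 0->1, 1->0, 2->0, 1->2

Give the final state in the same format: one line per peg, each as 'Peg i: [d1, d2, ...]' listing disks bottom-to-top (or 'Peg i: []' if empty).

After move 1 (0->0):
Peg 0: [5, 4]
Peg 1: [2]
Peg 2: [3, 1]

After move 2 (2->2):
Peg 0: [5, 4]
Peg 1: [2]
Peg 2: [3, 1]

After move 3 (0->0):
Peg 0: [5, 4]
Peg 1: [2]
Peg 2: [3, 1]

After move 4 (0->1):
Peg 0: [5, 4]
Peg 1: [2]
Peg 2: [3, 1]

After move 5 (1->0):
Peg 0: [5, 4, 2]
Peg 1: []
Peg 2: [3, 1]

After move 6 (2->0):
Peg 0: [5, 4, 2, 1]
Peg 1: []
Peg 2: [3]

After move 7 (1->2):
Peg 0: [5, 4, 2, 1]
Peg 1: []
Peg 2: [3]

Answer: Peg 0: [5, 4, 2, 1]
Peg 1: []
Peg 2: [3]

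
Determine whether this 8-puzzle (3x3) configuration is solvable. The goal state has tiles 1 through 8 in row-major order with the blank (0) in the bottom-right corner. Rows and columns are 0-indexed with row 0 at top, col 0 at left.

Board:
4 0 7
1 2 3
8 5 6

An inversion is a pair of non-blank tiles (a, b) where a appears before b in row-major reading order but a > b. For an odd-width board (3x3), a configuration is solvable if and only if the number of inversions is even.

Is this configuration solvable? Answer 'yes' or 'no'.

Inversions (pairs i<j in row-major order where tile[i] > tile[j] > 0): 10
10 is even, so the puzzle is solvable.

Answer: yes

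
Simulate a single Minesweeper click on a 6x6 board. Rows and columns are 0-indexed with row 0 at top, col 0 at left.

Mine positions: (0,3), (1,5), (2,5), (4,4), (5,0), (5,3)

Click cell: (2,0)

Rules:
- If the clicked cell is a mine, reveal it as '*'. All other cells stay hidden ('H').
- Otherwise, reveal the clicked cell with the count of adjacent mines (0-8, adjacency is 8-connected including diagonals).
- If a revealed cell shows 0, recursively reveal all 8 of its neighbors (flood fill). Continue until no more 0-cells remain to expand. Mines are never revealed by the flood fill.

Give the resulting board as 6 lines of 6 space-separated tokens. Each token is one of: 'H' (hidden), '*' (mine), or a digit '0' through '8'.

0 0 1 H H H
0 0 1 1 3 H
0 0 0 0 2 H
0 0 0 1 2 H
1 1 1 2 H H
H H H H H H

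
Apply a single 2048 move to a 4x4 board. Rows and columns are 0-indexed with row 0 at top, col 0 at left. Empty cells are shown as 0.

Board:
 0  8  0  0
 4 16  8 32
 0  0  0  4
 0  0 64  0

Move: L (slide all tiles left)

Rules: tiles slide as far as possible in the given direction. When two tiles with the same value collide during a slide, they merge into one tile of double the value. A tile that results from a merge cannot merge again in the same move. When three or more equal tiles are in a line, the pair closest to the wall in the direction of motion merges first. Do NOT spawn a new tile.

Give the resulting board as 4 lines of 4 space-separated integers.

Slide left:
row 0: [0, 8, 0, 0] -> [8, 0, 0, 0]
row 1: [4, 16, 8, 32] -> [4, 16, 8, 32]
row 2: [0, 0, 0, 4] -> [4, 0, 0, 0]
row 3: [0, 0, 64, 0] -> [64, 0, 0, 0]

Answer:  8  0  0  0
 4 16  8 32
 4  0  0  0
64  0  0  0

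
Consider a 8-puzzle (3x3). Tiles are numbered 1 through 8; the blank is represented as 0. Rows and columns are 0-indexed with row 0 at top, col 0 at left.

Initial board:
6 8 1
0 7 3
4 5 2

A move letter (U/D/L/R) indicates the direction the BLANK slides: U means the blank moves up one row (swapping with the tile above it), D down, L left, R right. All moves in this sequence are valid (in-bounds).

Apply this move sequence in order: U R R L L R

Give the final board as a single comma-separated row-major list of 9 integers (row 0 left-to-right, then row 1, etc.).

After move 1 (U):
0 8 1
6 7 3
4 5 2

After move 2 (R):
8 0 1
6 7 3
4 5 2

After move 3 (R):
8 1 0
6 7 3
4 5 2

After move 4 (L):
8 0 1
6 7 3
4 5 2

After move 5 (L):
0 8 1
6 7 3
4 5 2

After move 6 (R):
8 0 1
6 7 3
4 5 2

Answer: 8, 0, 1, 6, 7, 3, 4, 5, 2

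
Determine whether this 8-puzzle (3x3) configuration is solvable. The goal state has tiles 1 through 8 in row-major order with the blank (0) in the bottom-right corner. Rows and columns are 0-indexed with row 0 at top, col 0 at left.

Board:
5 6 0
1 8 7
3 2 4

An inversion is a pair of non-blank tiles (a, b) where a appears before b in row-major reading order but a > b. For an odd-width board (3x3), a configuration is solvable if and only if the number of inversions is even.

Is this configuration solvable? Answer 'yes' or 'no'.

Answer: yes

Derivation:
Inversions (pairs i<j in row-major order where tile[i] > tile[j] > 0): 16
16 is even, so the puzzle is solvable.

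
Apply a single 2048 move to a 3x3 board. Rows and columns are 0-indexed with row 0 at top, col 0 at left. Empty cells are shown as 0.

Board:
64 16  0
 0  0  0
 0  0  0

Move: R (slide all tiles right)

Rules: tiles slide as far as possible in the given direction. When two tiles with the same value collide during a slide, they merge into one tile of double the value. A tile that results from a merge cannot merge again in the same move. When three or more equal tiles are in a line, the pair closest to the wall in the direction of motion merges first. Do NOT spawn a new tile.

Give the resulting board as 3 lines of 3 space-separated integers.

Slide right:
row 0: [64, 16, 0] -> [0, 64, 16]
row 1: [0, 0, 0] -> [0, 0, 0]
row 2: [0, 0, 0] -> [0, 0, 0]

Answer:  0 64 16
 0  0  0
 0  0  0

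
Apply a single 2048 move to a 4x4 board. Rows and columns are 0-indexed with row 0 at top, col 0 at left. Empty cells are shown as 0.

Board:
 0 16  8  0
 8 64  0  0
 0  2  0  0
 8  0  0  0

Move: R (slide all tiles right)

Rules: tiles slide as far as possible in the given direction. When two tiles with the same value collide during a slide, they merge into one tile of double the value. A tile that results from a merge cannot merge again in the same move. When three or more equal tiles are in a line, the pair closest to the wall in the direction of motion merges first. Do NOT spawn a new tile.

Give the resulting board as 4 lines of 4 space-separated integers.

Answer:  0  0 16  8
 0  0  8 64
 0  0  0  2
 0  0  0  8

Derivation:
Slide right:
row 0: [0, 16, 8, 0] -> [0, 0, 16, 8]
row 1: [8, 64, 0, 0] -> [0, 0, 8, 64]
row 2: [0, 2, 0, 0] -> [0, 0, 0, 2]
row 3: [8, 0, 0, 0] -> [0, 0, 0, 8]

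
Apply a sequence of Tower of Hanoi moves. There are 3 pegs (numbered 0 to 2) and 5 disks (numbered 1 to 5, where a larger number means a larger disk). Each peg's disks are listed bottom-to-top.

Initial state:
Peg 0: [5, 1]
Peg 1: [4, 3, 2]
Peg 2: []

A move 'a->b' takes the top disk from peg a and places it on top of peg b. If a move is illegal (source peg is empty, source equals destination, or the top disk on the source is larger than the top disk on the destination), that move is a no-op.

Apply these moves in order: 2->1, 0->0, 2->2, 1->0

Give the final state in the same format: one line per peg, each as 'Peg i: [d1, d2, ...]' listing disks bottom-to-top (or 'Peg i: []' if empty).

After move 1 (2->1):
Peg 0: [5, 1]
Peg 1: [4, 3, 2]
Peg 2: []

After move 2 (0->0):
Peg 0: [5, 1]
Peg 1: [4, 3, 2]
Peg 2: []

After move 3 (2->2):
Peg 0: [5, 1]
Peg 1: [4, 3, 2]
Peg 2: []

After move 4 (1->0):
Peg 0: [5, 1]
Peg 1: [4, 3, 2]
Peg 2: []

Answer: Peg 0: [5, 1]
Peg 1: [4, 3, 2]
Peg 2: []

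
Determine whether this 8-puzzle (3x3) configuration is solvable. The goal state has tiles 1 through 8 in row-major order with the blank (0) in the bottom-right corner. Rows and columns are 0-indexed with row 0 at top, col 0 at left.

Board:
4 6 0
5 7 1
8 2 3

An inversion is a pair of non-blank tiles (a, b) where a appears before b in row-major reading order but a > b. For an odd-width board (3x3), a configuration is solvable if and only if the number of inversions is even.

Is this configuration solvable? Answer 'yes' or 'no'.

Answer: no

Derivation:
Inversions (pairs i<j in row-major order where tile[i] > tile[j] > 0): 15
15 is odd, so the puzzle is not solvable.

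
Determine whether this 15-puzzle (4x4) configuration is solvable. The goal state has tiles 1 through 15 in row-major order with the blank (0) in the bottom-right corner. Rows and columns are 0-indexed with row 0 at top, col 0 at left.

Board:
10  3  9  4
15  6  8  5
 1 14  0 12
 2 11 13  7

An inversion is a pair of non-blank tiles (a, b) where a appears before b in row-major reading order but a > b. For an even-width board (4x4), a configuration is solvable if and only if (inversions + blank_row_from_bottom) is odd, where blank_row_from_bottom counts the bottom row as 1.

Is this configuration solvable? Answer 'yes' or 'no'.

Answer: yes

Derivation:
Inversions: 49
Blank is in row 2 (0-indexed from top), which is row 2 counting from the bottom (bottom = 1).
49 + 2 = 51, which is odd, so the puzzle is solvable.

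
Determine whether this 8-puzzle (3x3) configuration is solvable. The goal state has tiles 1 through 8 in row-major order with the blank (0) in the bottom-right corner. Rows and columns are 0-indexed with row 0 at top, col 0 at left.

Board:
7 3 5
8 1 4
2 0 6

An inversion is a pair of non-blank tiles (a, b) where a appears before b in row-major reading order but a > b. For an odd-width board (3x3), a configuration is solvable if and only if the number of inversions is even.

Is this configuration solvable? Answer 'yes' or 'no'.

Answer: yes

Derivation:
Inversions (pairs i<j in row-major order where tile[i] > tile[j] > 0): 16
16 is even, so the puzzle is solvable.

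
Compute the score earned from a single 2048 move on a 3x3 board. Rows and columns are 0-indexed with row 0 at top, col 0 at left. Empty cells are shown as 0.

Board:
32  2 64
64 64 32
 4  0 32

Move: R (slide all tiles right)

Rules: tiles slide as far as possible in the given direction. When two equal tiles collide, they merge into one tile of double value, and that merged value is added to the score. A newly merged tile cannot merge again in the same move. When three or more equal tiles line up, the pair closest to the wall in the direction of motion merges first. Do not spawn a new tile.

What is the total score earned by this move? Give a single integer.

Slide right:
row 0: [32, 2, 64] -> [32, 2, 64]  score +0 (running 0)
row 1: [64, 64, 32] -> [0, 128, 32]  score +128 (running 128)
row 2: [4, 0, 32] -> [0, 4, 32]  score +0 (running 128)
Board after move:
 32   2  64
  0 128  32
  0   4  32

Answer: 128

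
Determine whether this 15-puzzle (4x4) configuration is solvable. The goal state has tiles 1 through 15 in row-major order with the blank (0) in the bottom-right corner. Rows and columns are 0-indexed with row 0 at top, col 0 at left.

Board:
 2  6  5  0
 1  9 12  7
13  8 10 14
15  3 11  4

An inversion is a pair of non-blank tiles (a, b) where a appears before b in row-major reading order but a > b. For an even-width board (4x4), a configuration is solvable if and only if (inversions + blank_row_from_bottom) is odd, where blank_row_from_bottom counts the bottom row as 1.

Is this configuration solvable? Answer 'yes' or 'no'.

Inversions: 36
Blank is in row 0 (0-indexed from top), which is row 4 counting from the bottom (bottom = 1).
36 + 4 = 40, which is even, so the puzzle is not solvable.

Answer: no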